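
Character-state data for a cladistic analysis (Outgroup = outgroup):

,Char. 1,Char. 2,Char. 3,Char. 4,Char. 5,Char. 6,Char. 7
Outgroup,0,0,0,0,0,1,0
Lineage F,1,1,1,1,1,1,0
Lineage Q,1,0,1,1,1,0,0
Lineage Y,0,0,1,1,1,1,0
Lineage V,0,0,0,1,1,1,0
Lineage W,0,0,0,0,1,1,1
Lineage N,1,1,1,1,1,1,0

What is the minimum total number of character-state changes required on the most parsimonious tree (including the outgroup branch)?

7

Character polarity is set by the outgroup: the derived state is whichever differs from the outgroup's state, so for Char. 6 the derived state is '0', and for the remaining characters it is '1'.
Char. 1 (derived state '1') is shared by Lineage F, Lineage N, and Lineage Q — a synapomorphy uniting that clade.
Only Lineage F and Lineage N show the derived state '1' for Char. 2, supporting them as a clade.
Char. 3: derived state '1' in Lineage F, Lineage N, Lineage Q, and Lineage Y only — synapomorphy for {Lineage F, Lineage N, Lineage Q, Lineage Y}.
Char. 4 (derived state '1') is shared by Lineage F, Lineage N, Lineage Q, Lineage V, and Lineage Y — a synapomorphy uniting that clade.
Char. 5 (derived state '1') is shared by all ingroup taxa — unites the whole ingroup.
Char. 6: derived state '0' in Lineage Q only — an autapomorphy, so it tells us nothing about relationships among taxa.
Char. 7: derived state '1' in Lineage W only — an autapomorphy, so it tells us nothing about relationships among taxa.
Most parsimonious ingroup topology: (((((Lineage F,Lineage N),Lineage Q),Lineage Y),Lineage V),Lineage W).
Changes per character on this tree: Char. 1: 1; Char. 2: 1; Char. 3: 1; Char. 4: 1; Char. 5: 1; Char. 6: 1; Char. 7: 1.
Total = 7.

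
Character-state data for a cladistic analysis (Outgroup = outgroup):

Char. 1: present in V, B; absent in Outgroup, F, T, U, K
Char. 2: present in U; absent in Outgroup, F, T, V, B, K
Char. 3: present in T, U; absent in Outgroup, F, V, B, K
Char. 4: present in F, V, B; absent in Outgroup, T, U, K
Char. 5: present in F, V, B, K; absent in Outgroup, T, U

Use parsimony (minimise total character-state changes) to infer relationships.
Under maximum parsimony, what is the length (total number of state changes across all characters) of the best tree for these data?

The outgroup has state 'absent' for every character, so 'present' is the derived state throughout.
Char. 1 (derived state 'present') is shared by B and V — a synapomorphy uniting that clade.
Char. 2: derived state 'present' in U only — an autapomorphy, so it tells us nothing about relationships among taxa.
Char. 3 (derived state 'present') is shared by T and U — a synapomorphy uniting that clade.
Char. 4 (derived state 'present') is shared by B, F, and V — a synapomorphy uniting that clade.
Only B, F, K, and V show the derived state 'present' for Char. 5, supporting them as a clade.
Most parsimonious ingroup topology: (((F,(V,B)),K),(T,U)).
Changes per character on this tree: Char. 1: 1; Char. 2: 1; Char. 3: 1; Char. 4: 1; Char. 5: 1.
Total = 5.

5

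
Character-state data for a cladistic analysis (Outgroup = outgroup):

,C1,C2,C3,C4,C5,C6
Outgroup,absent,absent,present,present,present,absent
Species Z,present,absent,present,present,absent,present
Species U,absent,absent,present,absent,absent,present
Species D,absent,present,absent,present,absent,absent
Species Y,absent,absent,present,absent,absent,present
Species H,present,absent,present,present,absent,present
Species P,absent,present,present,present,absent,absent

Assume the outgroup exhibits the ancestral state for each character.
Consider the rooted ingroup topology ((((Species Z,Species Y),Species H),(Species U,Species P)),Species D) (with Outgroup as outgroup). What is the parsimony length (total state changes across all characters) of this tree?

Map each character onto ((((Species Z,Species Y),Species H),(Species U,Species P)),Species D) (rooted by Outgroup) and count the minimum state changes it requires (Fitch parsimony):
C1: 2; C2: 2; C3: 1; C4: 2; C5: 1; C6: 2.
Total tree length = 10.

10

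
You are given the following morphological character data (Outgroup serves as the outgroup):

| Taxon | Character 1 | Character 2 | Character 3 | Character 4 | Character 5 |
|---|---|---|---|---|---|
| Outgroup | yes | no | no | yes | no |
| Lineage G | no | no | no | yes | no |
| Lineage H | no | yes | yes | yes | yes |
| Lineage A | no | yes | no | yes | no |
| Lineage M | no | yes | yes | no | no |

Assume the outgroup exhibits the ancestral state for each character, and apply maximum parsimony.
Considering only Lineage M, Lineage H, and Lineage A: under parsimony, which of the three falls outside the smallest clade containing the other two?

Lineage A

Character polarity is set by the outgroup: the derived state is whichever differs from the outgroup's state, so for Character 1, Character 4 the derived state is 'no', and for the remaining characters it is 'yes'.
All ingroup taxa share the derived state 'no' for Character 1; it defines the ingroup but does not resolve relationships within it.
Character 2 (derived state 'yes') is shared by Lineage A, Lineage H, and Lineage M — a synapomorphy uniting that clade.
Character 3 (derived state 'yes') is shared by Lineage H and Lineage M — a synapomorphy uniting that clade.
Character 4: derived state 'no' in Lineage M only — an autapomorphy, so it tells us nothing about relationships among taxa.
Character 5 (derived state 'yes') is unique to Lineage H (autapomorphy; uninformative for grouping).
Most parsimonious ingroup topology: (Lineage G,((Lineage H,Lineage M),Lineage A)).
Lineage H and Lineage M share a more recent common ancestor with each other than either does with Lineage A, so Lineage A is the least closely related of the three.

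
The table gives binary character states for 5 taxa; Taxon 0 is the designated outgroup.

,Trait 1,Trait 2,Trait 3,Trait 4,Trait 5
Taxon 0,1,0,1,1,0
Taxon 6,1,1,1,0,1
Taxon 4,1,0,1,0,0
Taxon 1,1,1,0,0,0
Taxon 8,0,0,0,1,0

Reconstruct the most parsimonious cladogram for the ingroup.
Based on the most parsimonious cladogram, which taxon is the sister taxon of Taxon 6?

Taxon 1

Character polarity is set by the outgroup: the derived state is whichever differs from the outgroup's state, so for Trait 1, Trait 3, Trait 4 the derived state is '0', and for the remaining characters it is '1'.
Trait 1 (derived state '0') is unique to Taxon 8 (autapomorphy; uninformative for grouping).
Trait 2 (derived state '1') is shared by Taxon 1 and Taxon 6 — a synapomorphy uniting that clade.
Trait 3 groups Taxon 1 and Taxon 8, which is incompatible with the clades supported by the remaining characters; treating it as convergent (homoplasy) costs fewer steps than any alternative tree.
Only Taxon 1, Taxon 4, and Taxon 6 show the derived state '0' for Trait 4, supporting them as a clade.
Trait 5: derived state '1' in Taxon 6 only — an autapomorphy, so it tells us nothing about relationships among taxa.
Most parsimonious ingroup topology: (((Taxon 6,Taxon 1),Taxon 4),Taxon 8).
Taxon 6 and Taxon 1 form a cherry on this tree, so they are sister taxa.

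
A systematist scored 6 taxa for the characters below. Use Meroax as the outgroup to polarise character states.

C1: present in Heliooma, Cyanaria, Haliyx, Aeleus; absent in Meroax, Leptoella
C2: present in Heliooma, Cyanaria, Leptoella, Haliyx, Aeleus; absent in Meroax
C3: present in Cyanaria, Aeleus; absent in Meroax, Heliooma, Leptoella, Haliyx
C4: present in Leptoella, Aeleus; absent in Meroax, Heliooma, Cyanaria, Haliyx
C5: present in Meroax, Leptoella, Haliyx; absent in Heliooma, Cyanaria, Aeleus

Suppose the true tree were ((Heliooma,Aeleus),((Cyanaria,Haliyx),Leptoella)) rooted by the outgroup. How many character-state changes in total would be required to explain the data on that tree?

Map each character onto ((Heliooma,Aeleus),((Cyanaria,Haliyx),Leptoella)) (rooted by Meroax) and count the minimum state changes it requires (Fitch parsimony):
C1: 2; C2: 1; C3: 2; C4: 2; C5: 2.
Total tree length = 9.

9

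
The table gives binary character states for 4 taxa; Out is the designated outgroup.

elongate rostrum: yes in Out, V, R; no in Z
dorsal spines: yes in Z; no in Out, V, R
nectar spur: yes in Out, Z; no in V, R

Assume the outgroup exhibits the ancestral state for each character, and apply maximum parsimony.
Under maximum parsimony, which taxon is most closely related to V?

R

Character polarity is set by the outgroup: the derived state is whichever differs from the outgroup's state, so for elongate rostrum, nectar spur the derived state is 'no', and for the remaining characters it is 'yes'.
elongate rostrum: derived state 'no' in Z only — an autapomorphy, so it tells us nothing about relationships among taxa.
dorsal spines: derived state 'yes' in Z only — an autapomorphy, so it tells us nothing about relationships among taxa.
Only R and V show the derived state 'no' for nectar spur, supporting them as a clade.
Most parsimonious ingroup topology: (Z,(V,R)).
V and R form a cherry on this tree, so they are sister taxa.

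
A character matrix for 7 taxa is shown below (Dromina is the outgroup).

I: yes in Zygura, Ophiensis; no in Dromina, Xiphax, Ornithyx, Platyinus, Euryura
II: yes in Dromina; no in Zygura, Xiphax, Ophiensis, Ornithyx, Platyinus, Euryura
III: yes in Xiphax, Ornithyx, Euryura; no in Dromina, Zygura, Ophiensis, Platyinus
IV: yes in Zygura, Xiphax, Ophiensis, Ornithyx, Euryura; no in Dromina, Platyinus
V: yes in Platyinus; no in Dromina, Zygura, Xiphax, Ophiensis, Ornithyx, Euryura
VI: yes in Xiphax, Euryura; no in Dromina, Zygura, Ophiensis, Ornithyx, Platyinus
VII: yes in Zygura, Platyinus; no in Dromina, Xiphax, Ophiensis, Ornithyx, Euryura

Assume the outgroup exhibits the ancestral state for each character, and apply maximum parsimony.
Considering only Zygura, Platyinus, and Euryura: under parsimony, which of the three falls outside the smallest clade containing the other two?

Character polarity is set by the outgroup: the derived state is whichever differs from the outgroup's state, so for II the derived state is 'no', and for the remaining characters it is 'yes'.
Only Ophiensis and Zygura show the derived state 'yes' for I, supporting them as a clade.
II (derived state 'no') is shared by all ingroup taxa — unites the whole ingroup.
Only Euryura, Ornithyx, and Xiphax show the derived state 'yes' for III, supporting them as a clade.
IV (derived state 'yes') is shared by Euryura, Ophiensis, Ornithyx, Xiphax, and Zygura — a synapomorphy uniting that clade.
V: derived state 'yes' in Platyinus only — an autapomorphy, so it tells us nothing about relationships among taxa.
VI: derived state 'yes' in Euryura and Xiphax only — synapomorphy for {Euryura, Xiphax}.
VII groups Platyinus and Zygura, which is incompatible with the clades supported by the remaining characters; treating it as convergent (homoplasy) costs fewer steps than any alternative tree.
Most parsimonious ingroup topology: (((Zygura,Ophiensis),((Xiphax,Euryura),Ornithyx)),Platyinus).
Euryura and Zygura share a more recent common ancestor with each other than either does with Platyinus, so Platyinus is the least closely related of the three.

Platyinus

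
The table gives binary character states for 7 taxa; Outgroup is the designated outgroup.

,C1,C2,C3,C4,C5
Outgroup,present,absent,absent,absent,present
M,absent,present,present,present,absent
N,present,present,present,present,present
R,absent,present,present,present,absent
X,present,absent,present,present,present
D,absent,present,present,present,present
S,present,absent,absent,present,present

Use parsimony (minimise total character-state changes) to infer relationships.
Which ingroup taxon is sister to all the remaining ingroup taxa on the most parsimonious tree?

Character polarity is set by the outgroup: the derived state is whichever differs from the outgroup's state, so for C1, C5 the derived state is 'absent', and for the remaining characters it is 'present'.
Only D, M, and R show the derived state 'absent' for C1, supporting them as a clade.
C2 (derived state 'present') is shared by D, M, N, and R — a synapomorphy uniting that clade.
C3 (derived state 'present') is shared by D, M, N, R, and X — a synapomorphy uniting that clade.
C4 (derived state 'present') is shared by all ingroup taxa — unites the whole ingroup.
C5 (derived state 'absent') is shared by M and R — a synapomorphy uniting that clade.
Most parsimonious ingroup topology: (((((M,R),D),N),X),S).
S is sister to the clade containing all other ingroup taxa, so it is the earliest-diverging (most basal) ingroup lineage.

S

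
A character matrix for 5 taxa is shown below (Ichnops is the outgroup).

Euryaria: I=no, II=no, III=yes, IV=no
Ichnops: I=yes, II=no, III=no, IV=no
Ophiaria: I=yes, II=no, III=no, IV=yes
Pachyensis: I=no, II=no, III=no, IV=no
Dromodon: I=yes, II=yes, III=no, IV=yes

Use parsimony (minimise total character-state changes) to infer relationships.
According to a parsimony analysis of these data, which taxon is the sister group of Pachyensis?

Euryaria

Character polarity is set by the outgroup: the derived state is whichever differs from the outgroup's state, so for I the derived state is 'no', and for the remaining characters it is 'yes'.
I (derived state 'no') is shared by Euryaria and Pachyensis — a synapomorphy uniting that clade.
II (derived state 'yes') is unique to Dromodon (autapomorphy; uninformative for grouping).
III (derived state 'yes') is unique to Euryaria (autapomorphy; uninformative for grouping).
IV (derived state 'yes') is shared by Dromodon and Ophiaria — a synapomorphy uniting that clade.
Most parsimonious ingroup topology: ((Ophiaria,Dromodon),(Pachyensis,Euryaria)).
Pachyensis and Euryaria form a cherry on this tree, so they are sister taxa.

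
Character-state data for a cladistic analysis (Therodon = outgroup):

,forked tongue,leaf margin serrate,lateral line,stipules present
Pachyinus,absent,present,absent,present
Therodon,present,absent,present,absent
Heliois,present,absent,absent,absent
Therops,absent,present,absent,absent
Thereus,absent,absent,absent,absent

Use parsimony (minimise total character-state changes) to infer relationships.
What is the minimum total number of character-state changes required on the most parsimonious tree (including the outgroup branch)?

Character polarity is set by the outgroup: the derived state is whichever differs from the outgroup's state, so for forked tongue, lateral line the derived state is 'absent', and for the remaining characters it is 'present'.
forked tongue: derived state 'absent' in Pachyinus, Thereus, and Therops only — synapomorphy for {Pachyinus, Thereus, Therops}.
leaf margin serrate: derived state 'present' in Pachyinus and Therops only — synapomorphy for {Pachyinus, Therops}.
lateral line (derived state 'absent') is shared by all ingroup taxa — unites the whole ingroup.
stipules present (derived state 'present') is unique to Pachyinus (autapomorphy; uninformative for grouping).
Most parsimonious ingroup topology: ((Thereus,(Therops,Pachyinus)),Heliois).
Changes per character on this tree: forked tongue: 1; leaf margin serrate: 1; lateral line: 1; stipules present: 1.
Total = 4.

4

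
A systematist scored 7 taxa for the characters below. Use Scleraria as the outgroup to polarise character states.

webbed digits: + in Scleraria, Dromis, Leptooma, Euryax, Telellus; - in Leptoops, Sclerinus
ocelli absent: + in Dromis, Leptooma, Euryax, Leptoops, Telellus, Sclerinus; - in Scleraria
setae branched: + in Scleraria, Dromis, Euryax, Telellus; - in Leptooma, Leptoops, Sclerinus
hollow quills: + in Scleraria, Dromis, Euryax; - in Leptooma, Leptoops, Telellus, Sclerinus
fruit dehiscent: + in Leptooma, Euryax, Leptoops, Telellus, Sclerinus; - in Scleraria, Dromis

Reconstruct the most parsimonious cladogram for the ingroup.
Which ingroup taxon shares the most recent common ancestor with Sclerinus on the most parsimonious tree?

Character polarity is set by the outgroup: the derived state is whichever differs from the outgroup's state, so for webbed digits, setae branched, hollow quills the derived state is '-', and for the remaining characters it is '+'.
webbed digits: derived state '-' in Leptoops and Sclerinus only — synapomorphy for {Leptoops, Sclerinus}.
ocelli absent (derived state '+') is shared by all ingroup taxa — unites the whole ingroup.
Only Leptooma, Leptoops, and Sclerinus show the derived state '-' for setae branched, supporting them as a clade.
hollow quills (derived state '-') is shared by Leptooma, Leptoops, Sclerinus, and Telellus — a synapomorphy uniting that clade.
fruit dehiscent: derived state '+' in Euryax, Leptooma, Leptoops, Sclerinus, and Telellus only — synapomorphy for {Euryax, Leptooma, Leptoops, Sclerinus, Telellus}.
Most parsimonious ingroup topology: (Dromis,(((Leptooma,(Leptoops,Sclerinus)),Telellus),Euryax)).
Sclerinus and Leptoops form a cherry on this tree, so they are sister taxa.

Leptoops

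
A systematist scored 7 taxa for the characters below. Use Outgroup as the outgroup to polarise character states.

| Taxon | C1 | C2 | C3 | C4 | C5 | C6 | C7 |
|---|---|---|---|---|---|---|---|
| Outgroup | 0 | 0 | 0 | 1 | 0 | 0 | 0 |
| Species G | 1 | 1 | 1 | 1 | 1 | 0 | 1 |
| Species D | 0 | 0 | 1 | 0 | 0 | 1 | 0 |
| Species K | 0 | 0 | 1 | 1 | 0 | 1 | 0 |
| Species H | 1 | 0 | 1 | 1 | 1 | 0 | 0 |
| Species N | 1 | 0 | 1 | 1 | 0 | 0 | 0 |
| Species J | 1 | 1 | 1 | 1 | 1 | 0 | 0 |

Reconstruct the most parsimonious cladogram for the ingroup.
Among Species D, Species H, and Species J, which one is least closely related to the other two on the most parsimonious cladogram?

Character polarity is set by the outgroup: the derived state is whichever differs from the outgroup's state, so for C4 the derived state is '0', and for the remaining characters it is '1'.
C1: derived state '1' in Species G, Species H, Species J, and Species N only — synapomorphy for {Species G, Species H, Species J, Species N}.
C2 (derived state '1') is shared by Species G and Species J — a synapomorphy uniting that clade.
All ingroup taxa share the derived state '1' for C3; it defines the ingroup but does not resolve relationships within it.
C4 (derived state '0') is unique to Species D (autapomorphy; uninformative for grouping).
Only Species G, Species H, and Species J show the derived state '1' for C5, supporting them as a clade.
C6: derived state '1' in Species D and Species K only — synapomorphy for {Species D, Species K}.
C7: derived state '1' in Species G only — an autapomorphy, so it tells us nothing about relationships among taxa.
Most parsimonious ingroup topology: ((((Species G,Species J),Species H),Species N),(Species D,Species K)).
Species H and Species J share a more recent common ancestor with each other than either does with Species D, so Species D is the least closely related of the three.

Species D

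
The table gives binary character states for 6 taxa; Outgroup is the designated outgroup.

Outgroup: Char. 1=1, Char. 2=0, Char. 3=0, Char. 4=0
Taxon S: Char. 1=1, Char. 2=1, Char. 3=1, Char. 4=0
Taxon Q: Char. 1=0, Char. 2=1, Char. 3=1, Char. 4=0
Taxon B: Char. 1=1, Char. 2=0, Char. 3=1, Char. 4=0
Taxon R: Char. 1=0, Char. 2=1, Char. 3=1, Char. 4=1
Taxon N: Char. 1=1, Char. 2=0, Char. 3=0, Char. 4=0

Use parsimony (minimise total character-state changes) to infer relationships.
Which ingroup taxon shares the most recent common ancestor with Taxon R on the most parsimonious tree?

Character polarity is set by the outgroup: the derived state is whichever differs from the outgroup's state, so for Char. 1 the derived state is '0', and for the remaining characters it is '1'.
Char. 1 (derived state '0') is shared by Taxon Q and Taxon R — a synapomorphy uniting that clade.
Only Taxon Q, Taxon R, and Taxon S show the derived state '1' for Char. 2, supporting them as a clade.
Only Taxon B, Taxon Q, Taxon R, and Taxon S show the derived state '1' for Char. 3, supporting them as a clade.
Char. 4 (derived state '1') is unique to Taxon R (autapomorphy; uninformative for grouping).
Most parsimonious ingroup topology: (((Taxon S,(Taxon Q,Taxon R)),Taxon B),Taxon N).
Taxon R and Taxon Q form a cherry on this tree, so they are sister taxa.

Taxon Q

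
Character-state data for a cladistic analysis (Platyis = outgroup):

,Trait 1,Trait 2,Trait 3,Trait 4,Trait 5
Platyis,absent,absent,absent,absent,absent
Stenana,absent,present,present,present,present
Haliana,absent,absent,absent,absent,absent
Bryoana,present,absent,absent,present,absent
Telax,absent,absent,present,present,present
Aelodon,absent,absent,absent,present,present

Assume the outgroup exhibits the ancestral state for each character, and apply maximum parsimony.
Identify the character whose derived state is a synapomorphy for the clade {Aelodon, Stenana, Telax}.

Trait 5

The outgroup has state 'absent' for every character, so 'present' is the derived state throughout.
Trait 1 (derived state 'present') is unique to Bryoana (autapomorphy; uninformative for grouping).
Trait 2: derived state 'present' in Stenana only — an autapomorphy, so it tells us nothing about relationships among taxa.
Only Stenana and Telax show the derived state 'present' for Trait 3, supporting them as a clade.
Only Aelodon, Bryoana, Stenana, and Telax show the derived state 'present' for Trait 4, supporting them as a clade.
Only Aelodon, Stenana, and Telax show the derived state 'present' for Trait 5, supporting them as a clade.
Most parsimonious ingroup topology: ((((Stenana,Telax),Aelodon),Bryoana),Haliana).
The clade {Aelodon, Stenana, Telax} is supported by Trait 5: its derived state 'present' occurs in exactly those taxa and in no other taxon (including the outgroup).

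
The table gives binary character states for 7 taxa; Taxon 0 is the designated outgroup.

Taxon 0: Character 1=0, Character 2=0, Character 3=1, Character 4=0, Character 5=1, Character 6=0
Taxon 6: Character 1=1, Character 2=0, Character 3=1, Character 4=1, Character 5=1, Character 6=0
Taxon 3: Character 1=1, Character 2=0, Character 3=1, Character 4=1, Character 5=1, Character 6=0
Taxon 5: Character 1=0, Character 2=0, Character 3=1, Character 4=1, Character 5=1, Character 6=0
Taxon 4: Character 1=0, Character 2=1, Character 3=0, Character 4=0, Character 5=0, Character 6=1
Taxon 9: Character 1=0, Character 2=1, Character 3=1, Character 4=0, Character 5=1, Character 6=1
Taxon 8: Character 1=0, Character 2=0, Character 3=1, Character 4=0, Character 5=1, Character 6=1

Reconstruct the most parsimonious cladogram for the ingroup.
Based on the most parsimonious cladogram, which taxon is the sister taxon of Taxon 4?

Taxon 9

Character polarity is set by the outgroup: the derived state is whichever differs from the outgroup's state, so for Character 3, Character 5 the derived state is '0', and for the remaining characters it is '1'.
Character 1 (derived state '1') is shared by Taxon 3 and Taxon 6 — a synapomorphy uniting that clade.
Only Taxon 4 and Taxon 9 show the derived state '1' for Character 2, supporting them as a clade.
Character 3 (derived state '0') is unique to Taxon 4 (autapomorphy; uninformative for grouping).
Only Taxon 3, Taxon 5, and Taxon 6 show the derived state '1' for Character 4, supporting them as a clade.
Character 5: derived state '0' in Taxon 4 only — an autapomorphy, so it tells us nothing about relationships among taxa.
Only Taxon 4, Taxon 8, and Taxon 9 show the derived state '1' for Character 6, supporting them as a clade.
Most parsimonious ingroup topology: (((Taxon 6,Taxon 3),Taxon 5),((Taxon 4,Taxon 9),Taxon 8)).
Taxon 4 and Taxon 9 form a cherry on this tree, so they are sister taxa.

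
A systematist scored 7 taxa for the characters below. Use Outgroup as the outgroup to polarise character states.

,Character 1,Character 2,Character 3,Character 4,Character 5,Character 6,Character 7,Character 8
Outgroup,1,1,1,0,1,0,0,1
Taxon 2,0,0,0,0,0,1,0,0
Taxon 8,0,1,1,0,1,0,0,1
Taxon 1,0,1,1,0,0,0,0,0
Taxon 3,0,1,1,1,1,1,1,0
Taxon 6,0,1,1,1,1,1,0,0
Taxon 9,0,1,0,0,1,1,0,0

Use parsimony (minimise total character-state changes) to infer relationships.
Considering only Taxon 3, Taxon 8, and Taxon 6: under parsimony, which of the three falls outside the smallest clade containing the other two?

Character polarity is set by the outgroup: the derived state is whichever differs from the outgroup's state, so for Character 1, Character 2, Character 3, Character 5, Character 8 the derived state is '0', and for the remaining characters it is '1'.
Character 1 (derived state '0') is shared by all ingroup taxa — unites the whole ingroup.
Character 2 (derived state '0') is unique to Taxon 2 (autapomorphy; uninformative for grouping).
Character 3: derived state '0' in Taxon 2 and Taxon 9 only — synapomorphy for {Taxon 2, Taxon 9}.
Character 4: derived state '1' in Taxon 3 and Taxon 6 only — synapomorphy for {Taxon 3, Taxon 6}.
Character 5 groups Taxon 1 and Taxon 2, which is incompatible with the clades supported by the remaining characters; treating it as convergent (homoplasy) costs fewer steps than any alternative tree.
Only Taxon 2, Taxon 3, Taxon 6, and Taxon 9 show the derived state '1' for Character 6, supporting them as a clade.
Character 7: derived state '1' in Taxon 3 only — an autapomorphy, so it tells us nothing about relationships among taxa.
Character 8 (derived state '0') is shared by Taxon 1, Taxon 2, Taxon 3, Taxon 6, and Taxon 9 — a synapomorphy uniting that clade.
Most parsimonious ingroup topology: ((((Taxon 2,Taxon 9),(Taxon 3,Taxon 6)),Taxon 1),Taxon 8).
Taxon 3 and Taxon 6 share a more recent common ancestor with each other than either does with Taxon 8, so Taxon 8 is the least closely related of the three.

Taxon 8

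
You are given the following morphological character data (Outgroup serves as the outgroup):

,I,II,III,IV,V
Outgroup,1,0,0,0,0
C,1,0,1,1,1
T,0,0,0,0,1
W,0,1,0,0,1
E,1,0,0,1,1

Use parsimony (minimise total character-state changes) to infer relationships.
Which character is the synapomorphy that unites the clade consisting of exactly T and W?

Character polarity is set by the outgroup: the derived state is whichever differs from the outgroup's state, so for I the derived state is '0', and for the remaining characters it is '1'.
Only T and W show the derived state '0' for I, supporting them as a clade.
II: derived state '1' in W only — an autapomorphy, so it tells us nothing about relationships among taxa.
III (derived state '1') is unique to C (autapomorphy; uninformative for grouping).
Only C and E show the derived state '1' for IV, supporting them as a clade.
V (derived state '1') is shared by all ingroup taxa — unites the whole ingroup.
Most parsimonious ingroup topology: ((C,E),(T,W)).
The clade {T, W} is supported by I: its derived state '0' occurs in exactly those taxa and in no other taxon (including the outgroup).

I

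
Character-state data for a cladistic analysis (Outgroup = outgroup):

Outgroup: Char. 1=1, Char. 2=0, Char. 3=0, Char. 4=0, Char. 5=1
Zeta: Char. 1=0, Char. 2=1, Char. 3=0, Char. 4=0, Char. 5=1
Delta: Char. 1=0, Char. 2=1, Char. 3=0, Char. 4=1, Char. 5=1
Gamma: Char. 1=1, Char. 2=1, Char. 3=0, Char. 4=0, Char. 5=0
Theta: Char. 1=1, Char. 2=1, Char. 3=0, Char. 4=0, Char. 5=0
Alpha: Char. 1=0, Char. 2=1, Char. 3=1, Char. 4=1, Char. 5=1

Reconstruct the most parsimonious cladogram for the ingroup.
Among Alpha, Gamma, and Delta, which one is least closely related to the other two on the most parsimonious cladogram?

Character polarity is set by the outgroup: the derived state is whichever differs from the outgroup's state, so for Char. 1, Char. 5 the derived state is '0', and for the remaining characters it is '1'.
Char. 1: derived state '0' in Alpha, Delta, and Zeta only — synapomorphy for {Alpha, Delta, Zeta}.
All ingroup taxa share the derived state '1' for Char. 2; it defines the ingroup but does not resolve relationships within it.
Char. 3: derived state '1' in Alpha only — an autapomorphy, so it tells us nothing about relationships among taxa.
Char. 4 (derived state '1') is shared by Alpha and Delta — a synapomorphy uniting that clade.
Char. 5: derived state '0' in Gamma and Theta only — synapomorphy for {Gamma, Theta}.
Most parsimonious ingroup topology: ((Zeta,(Delta,Alpha)),(Gamma,Theta)).
Alpha and Delta share a more recent common ancestor with each other than either does with Gamma, so Gamma is the least closely related of the three.

Gamma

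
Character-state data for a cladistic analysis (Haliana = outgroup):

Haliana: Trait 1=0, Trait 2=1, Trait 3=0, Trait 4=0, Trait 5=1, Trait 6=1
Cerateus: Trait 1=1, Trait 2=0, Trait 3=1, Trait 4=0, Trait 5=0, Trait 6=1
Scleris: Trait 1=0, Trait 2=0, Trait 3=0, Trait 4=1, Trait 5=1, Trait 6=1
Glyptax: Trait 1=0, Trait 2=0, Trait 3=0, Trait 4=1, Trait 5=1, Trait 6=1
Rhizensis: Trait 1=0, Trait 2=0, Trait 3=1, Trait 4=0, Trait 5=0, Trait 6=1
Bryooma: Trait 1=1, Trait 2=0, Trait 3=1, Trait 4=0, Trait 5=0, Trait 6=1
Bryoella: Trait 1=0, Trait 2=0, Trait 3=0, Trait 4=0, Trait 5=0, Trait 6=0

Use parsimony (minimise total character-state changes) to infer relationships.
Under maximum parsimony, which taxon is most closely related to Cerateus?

Bryooma

Character polarity is set by the outgroup: the derived state is whichever differs from the outgroup's state, so for Trait 2, Trait 5, Trait 6 the derived state is '0', and for the remaining characters it is '1'.
Trait 1 (derived state '1') is shared by Bryooma and Cerateus — a synapomorphy uniting that clade.
Trait 2 (derived state '0') is shared by all ingroup taxa — unites the whole ingroup.
Trait 3 (derived state '1') is shared by Bryooma, Cerateus, and Rhizensis — a synapomorphy uniting that clade.
Trait 4 (derived state '1') is shared by Glyptax and Scleris — a synapomorphy uniting that clade.
Trait 5: derived state '0' in Bryoella, Bryooma, Cerateus, and Rhizensis only — synapomorphy for {Bryoella, Bryooma, Cerateus, Rhizensis}.
Trait 6 (derived state '0') is unique to Bryoella (autapomorphy; uninformative for grouping).
Most parsimonious ingroup topology: ((((Cerateus,Bryooma),Rhizensis),Bryoella),(Scleris,Glyptax)).
Cerateus and Bryooma form a cherry on this tree, so they are sister taxa.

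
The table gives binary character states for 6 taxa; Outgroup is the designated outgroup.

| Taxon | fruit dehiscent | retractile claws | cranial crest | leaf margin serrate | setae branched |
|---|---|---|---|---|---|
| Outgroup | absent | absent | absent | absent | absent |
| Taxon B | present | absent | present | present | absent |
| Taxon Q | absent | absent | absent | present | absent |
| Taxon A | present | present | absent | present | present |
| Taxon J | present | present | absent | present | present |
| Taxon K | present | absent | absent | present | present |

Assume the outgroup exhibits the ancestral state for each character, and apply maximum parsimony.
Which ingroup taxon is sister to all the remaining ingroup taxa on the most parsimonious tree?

The outgroup has state 'absent' for every character, so 'present' is the derived state throughout.
fruit dehiscent (derived state 'present') is shared by Taxon A, Taxon B, Taxon J, and Taxon K — a synapomorphy uniting that clade.
retractile claws: derived state 'present' in Taxon A and Taxon J only — synapomorphy for {Taxon A, Taxon J}.
cranial crest (derived state 'present') is unique to Taxon B (autapomorphy; uninformative for grouping).
All ingroup taxa share the derived state 'present' for leaf margin serrate; it defines the ingroup but does not resolve relationships within it.
Only Taxon A, Taxon J, and Taxon K show the derived state 'present' for setae branched, supporting them as a clade.
Most parsimonious ingroup topology: ((Taxon B,((Taxon A,Taxon J),Taxon K)),Taxon Q).
Taxon Q is sister to the clade containing all other ingroup taxa, so it is the earliest-diverging (most basal) ingroup lineage.

Taxon Q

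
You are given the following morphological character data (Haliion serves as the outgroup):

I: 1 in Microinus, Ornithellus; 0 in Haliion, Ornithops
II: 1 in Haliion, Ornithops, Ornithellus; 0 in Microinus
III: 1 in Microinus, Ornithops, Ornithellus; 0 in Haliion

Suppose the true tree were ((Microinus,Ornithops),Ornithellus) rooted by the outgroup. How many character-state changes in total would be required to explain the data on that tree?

4

Map each character onto ((Microinus,Ornithops),Ornithellus) (rooted by Haliion) and count the minimum state changes it requires (Fitch parsimony):
I: 2; II: 1; III: 1.
Total tree length = 4.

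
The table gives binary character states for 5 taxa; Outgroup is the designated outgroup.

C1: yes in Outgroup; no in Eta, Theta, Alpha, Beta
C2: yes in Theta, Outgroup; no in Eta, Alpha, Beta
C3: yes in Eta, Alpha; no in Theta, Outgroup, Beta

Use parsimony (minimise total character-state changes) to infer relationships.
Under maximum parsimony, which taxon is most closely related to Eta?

Character polarity is set by the outgroup: the derived state is whichever differs from the outgroup's state, so for C1, C2 the derived state is 'no', and for the remaining characters it is 'yes'.
C1 (derived state 'no') is shared by all ingroup taxa — unites the whole ingroup.
Only Alpha, Beta, and Eta show the derived state 'no' for C2, supporting them as a clade.
C3: derived state 'yes' in Alpha and Eta only — synapomorphy for {Alpha, Eta}.
Most parsimonious ingroup topology: (((Eta,Alpha),Beta),Theta).
Eta and Alpha form a cherry on this tree, so they are sister taxa.

Alpha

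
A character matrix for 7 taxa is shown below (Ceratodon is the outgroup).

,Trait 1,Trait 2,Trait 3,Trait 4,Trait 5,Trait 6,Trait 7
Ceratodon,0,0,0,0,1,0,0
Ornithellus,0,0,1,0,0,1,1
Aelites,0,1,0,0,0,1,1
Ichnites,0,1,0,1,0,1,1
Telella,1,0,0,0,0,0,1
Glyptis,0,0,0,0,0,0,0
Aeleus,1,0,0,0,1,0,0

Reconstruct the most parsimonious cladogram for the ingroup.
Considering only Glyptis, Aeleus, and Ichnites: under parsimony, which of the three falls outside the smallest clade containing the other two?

Character polarity is set by the outgroup: the derived state is whichever differs from the outgroup's state, so for Trait 5 the derived state is '0', and for the remaining characters it is '1'.
Trait 1 groups Aeleus and Telella, which is incompatible with the clades supported by the remaining characters; treating it as convergent (homoplasy) costs fewer steps than any alternative tree.
Trait 2 (derived state '1') is shared by Aelites and Ichnites — a synapomorphy uniting that clade.
Trait 3: derived state '1' in Ornithellus only — an autapomorphy, so it tells us nothing about relationships among taxa.
Trait 4 (derived state '1') is unique to Ichnites (autapomorphy; uninformative for grouping).
Trait 5: derived state '0' in Aelites, Glyptis, Ichnites, Ornithellus, and Telella only — synapomorphy for {Aelites, Glyptis, Ichnites, Ornithellus, Telella}.
Trait 6: derived state '1' in Aelites, Ichnites, and Ornithellus only — synapomorphy for {Aelites, Ichnites, Ornithellus}.
Trait 7 (derived state '1') is shared by Aelites, Ichnites, Ornithellus, and Telella — a synapomorphy uniting that clade.
Most parsimonious ingroup topology: ((((Ornithellus,(Aelites,Ichnites)),Telella),Glyptis),Aeleus).
Ichnites and Glyptis share a more recent common ancestor with each other than either does with Aeleus, so Aeleus is the least closely related of the three.

Aeleus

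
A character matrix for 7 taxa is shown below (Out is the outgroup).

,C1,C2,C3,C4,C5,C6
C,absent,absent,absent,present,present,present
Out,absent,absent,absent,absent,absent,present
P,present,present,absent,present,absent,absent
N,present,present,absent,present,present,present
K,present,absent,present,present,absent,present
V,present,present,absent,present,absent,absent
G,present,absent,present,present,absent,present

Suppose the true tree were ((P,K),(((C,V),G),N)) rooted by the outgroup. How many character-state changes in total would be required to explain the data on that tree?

12

Map each character onto ((P,K),(((C,V),G),N)) (rooted by Out) and count the minimum state changes it requires (Fitch parsimony):
C1: 2; C2: 3; C3: 2; C4: 1; C5: 2; C6: 2.
Total tree length = 12.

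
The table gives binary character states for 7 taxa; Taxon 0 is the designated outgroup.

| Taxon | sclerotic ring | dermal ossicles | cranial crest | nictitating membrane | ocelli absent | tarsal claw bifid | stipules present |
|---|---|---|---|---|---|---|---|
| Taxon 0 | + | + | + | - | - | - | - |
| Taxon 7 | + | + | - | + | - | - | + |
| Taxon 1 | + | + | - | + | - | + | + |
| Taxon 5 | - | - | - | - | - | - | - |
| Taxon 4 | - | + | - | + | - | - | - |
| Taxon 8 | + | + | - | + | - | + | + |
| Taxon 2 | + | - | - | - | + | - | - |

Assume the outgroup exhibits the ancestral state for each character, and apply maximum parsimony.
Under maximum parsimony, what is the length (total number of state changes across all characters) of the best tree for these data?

8

Character polarity is set by the outgroup: the derived state is whichever differs from the outgroup's state, so for sclerotic ring, dermal ossicles, cranial crest the derived state is '-', and for the remaining characters it is '+'.
sclerotic ring groups Taxon 4 and Taxon 5, which is incompatible with the clades supported by the remaining characters; treating it as convergent (homoplasy) costs fewer steps than any alternative tree.
Only Taxon 2 and Taxon 5 show the derived state '-' for dermal ossicles, supporting them as a clade.
cranial crest (derived state '-') is shared by all ingroup taxa — unites the whole ingroup.
nictitating membrane: derived state '+' in Taxon 1, Taxon 4, Taxon 7, and Taxon 8 only — synapomorphy for {Taxon 1, Taxon 4, Taxon 7, Taxon 8}.
ocelli absent: derived state '+' in Taxon 2 only — an autapomorphy, so it tells us nothing about relationships among taxa.
tarsal claw bifid (derived state '+') is shared by Taxon 1 and Taxon 8 — a synapomorphy uniting that clade.
stipules present: derived state '+' in Taxon 1, Taxon 7, and Taxon 8 only — synapomorphy for {Taxon 1, Taxon 7, Taxon 8}.
Most parsimonious ingroup topology: (((Taxon 7,(Taxon 1,Taxon 8)),Taxon 4),(Taxon 5,Taxon 2)).
Changes per character on this tree: sclerotic ring: 2; dermal ossicles: 1; cranial crest: 1; nictitating membrane: 1; ocelli absent: 1; tarsal claw bifid: 1; stipules present: 1.
Total = 8.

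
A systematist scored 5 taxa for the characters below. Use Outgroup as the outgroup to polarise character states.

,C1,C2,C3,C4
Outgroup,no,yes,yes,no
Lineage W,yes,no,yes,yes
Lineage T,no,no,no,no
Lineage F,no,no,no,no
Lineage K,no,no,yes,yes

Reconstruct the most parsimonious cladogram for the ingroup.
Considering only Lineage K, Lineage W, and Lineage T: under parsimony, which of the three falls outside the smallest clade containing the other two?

Lineage T

Character polarity is set by the outgroup: the derived state is whichever differs from the outgroup's state, so for C2, C3 the derived state is 'no', and for the remaining characters it is 'yes'.
C1 (derived state 'yes') is unique to Lineage W (autapomorphy; uninformative for grouping).
All ingroup taxa share the derived state 'no' for C2; it defines the ingroup but does not resolve relationships within it.
C3 (derived state 'no') is shared by Lineage F and Lineage T — a synapomorphy uniting that clade.
C4 (derived state 'yes') is shared by Lineage K and Lineage W — a synapomorphy uniting that clade.
Most parsimonious ingroup topology: ((Lineage W,Lineage K),(Lineage T,Lineage F)).
Lineage W and Lineage K share a more recent common ancestor with each other than either does with Lineage T, so Lineage T is the least closely related of the three.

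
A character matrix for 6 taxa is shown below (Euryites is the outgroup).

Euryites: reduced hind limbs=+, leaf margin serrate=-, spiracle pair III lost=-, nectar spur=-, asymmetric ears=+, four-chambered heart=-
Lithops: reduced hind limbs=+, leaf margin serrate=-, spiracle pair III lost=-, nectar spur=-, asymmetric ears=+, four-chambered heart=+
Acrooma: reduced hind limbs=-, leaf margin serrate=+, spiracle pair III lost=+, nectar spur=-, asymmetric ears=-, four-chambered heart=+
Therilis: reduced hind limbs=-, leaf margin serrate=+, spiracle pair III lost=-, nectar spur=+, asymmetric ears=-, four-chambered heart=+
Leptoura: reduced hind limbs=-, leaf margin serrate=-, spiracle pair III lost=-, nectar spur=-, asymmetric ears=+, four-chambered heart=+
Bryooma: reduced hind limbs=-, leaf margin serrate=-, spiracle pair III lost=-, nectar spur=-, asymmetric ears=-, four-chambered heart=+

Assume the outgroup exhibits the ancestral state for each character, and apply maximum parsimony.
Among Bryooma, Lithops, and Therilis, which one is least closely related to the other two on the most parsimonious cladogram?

Character polarity is set by the outgroup: the derived state is whichever differs from the outgroup's state, so for reduced hind limbs, asymmetric ears the derived state is '-', and for the remaining characters it is '+'.
reduced hind limbs: derived state '-' in Acrooma, Bryooma, Leptoura, and Therilis only — synapomorphy for {Acrooma, Bryooma, Leptoura, Therilis}.
leaf margin serrate (derived state '+') is shared by Acrooma and Therilis — a synapomorphy uniting that clade.
spiracle pair III lost: derived state '+' in Acrooma only — an autapomorphy, so it tells us nothing about relationships among taxa.
nectar spur (derived state '+') is unique to Therilis (autapomorphy; uninformative for grouping).
asymmetric ears: derived state '-' in Acrooma, Bryooma, and Therilis only — synapomorphy for {Acrooma, Bryooma, Therilis}.
four-chambered heart (derived state '+') is shared by all ingroup taxa — unites the whole ingroup.
Most parsimonious ingroup topology: (Lithops,(((Acrooma,Therilis),Bryooma),Leptoura)).
Therilis and Bryooma share a more recent common ancestor with each other than either does with Lithops, so Lithops is the least closely related of the three.

Lithops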